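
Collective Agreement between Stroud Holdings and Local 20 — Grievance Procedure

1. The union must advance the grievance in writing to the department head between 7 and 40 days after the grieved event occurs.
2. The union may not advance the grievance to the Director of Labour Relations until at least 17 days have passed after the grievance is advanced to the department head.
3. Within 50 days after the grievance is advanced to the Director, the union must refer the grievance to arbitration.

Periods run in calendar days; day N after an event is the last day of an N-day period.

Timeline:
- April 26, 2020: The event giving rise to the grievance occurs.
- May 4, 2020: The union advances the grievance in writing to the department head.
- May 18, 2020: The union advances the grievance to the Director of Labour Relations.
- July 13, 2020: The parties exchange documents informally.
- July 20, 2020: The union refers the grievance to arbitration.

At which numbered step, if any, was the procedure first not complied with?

Step 2

Step 1: the window is 7–40 days after April 26, 2020 (when the grieved event occurs), so May 3, 2020 through June 5, 2020; May 4, 2020 falls inside that range.
Step 2: the earliest permitted date is 17 days after May 4, 2020 (when the grievance is advanced to the department head), i.e. May 21, 2020; acted on May 18, 2020, 3 days prematurely.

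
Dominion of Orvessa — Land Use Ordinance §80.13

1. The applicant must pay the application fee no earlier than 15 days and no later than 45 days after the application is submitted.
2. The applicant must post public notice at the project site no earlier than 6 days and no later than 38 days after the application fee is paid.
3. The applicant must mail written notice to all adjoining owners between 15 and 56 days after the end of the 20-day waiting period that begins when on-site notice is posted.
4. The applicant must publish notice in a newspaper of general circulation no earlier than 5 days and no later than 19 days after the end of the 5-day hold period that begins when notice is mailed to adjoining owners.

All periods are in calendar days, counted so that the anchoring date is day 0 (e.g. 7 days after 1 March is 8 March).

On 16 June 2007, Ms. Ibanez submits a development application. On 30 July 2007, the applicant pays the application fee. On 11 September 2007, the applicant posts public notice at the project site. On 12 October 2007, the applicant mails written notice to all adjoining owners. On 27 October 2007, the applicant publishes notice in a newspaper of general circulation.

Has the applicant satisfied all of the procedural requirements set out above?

No

(1) the permitted window runs from 16 June 2007 + 15 = 1 July 2007 to 16 June 2007 + 45 = 31 July 2007; done 30 July 2007, which is between those dates.
(2) the permitted window runs from 30 July 2007 + 6 = 5 August 2007 to 30 July 2007 + 38 = 6 September 2007; done 11 September 2007 — 5 days after the window closed.
The analysis stops there.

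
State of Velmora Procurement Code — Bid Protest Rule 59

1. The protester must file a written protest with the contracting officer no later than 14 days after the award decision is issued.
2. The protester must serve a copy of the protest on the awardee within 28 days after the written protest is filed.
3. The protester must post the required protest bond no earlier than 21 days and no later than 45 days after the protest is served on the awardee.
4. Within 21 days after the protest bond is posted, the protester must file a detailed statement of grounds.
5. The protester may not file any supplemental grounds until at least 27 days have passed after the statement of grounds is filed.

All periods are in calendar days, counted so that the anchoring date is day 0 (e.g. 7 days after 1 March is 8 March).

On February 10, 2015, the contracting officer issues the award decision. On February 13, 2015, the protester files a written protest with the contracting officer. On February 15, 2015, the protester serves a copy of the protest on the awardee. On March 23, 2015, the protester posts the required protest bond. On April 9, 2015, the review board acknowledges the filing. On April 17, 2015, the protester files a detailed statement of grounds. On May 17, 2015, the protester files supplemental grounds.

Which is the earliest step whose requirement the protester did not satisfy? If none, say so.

Step 1 — counting 14 days from February 10, 2015 (when the award decision is issued) gives a deadline of February 24, 2015; February 13, 2015 is within that limit.
Step 2 — counting 28 days from February 13, 2015 (when the written protest is filed) gives a deadline of March 13, 2015; February 15, 2015 is within that limit.
Step 3 — 21 and 45 days from February 15, 2015 (when the protest is served on the awardee) are March 8, 2015 and April 1, 2015 respectively; done March 23, 2015, which is between those dates.
Step 4 — counting 21 days from March 23, 2015 (when the protest bond is posted) gives a deadline of April 13, 2015; April 17, 2015 misses that deadline by 4 days.

Step 4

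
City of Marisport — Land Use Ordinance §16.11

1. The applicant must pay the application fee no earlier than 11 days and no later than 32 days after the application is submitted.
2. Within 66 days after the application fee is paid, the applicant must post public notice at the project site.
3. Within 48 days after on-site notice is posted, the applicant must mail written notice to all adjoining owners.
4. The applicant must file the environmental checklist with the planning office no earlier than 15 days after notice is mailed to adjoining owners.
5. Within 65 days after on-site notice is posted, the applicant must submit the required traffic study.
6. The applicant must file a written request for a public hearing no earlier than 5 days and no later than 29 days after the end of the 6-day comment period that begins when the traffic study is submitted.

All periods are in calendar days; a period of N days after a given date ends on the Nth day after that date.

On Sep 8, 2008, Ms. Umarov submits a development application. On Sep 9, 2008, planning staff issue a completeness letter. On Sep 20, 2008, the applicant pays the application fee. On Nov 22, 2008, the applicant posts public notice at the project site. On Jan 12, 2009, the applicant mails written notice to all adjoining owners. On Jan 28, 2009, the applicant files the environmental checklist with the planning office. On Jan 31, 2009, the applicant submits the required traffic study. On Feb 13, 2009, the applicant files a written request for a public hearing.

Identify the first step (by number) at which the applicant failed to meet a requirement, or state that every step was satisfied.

(1) the permitted window runs from Sep 8, 2008 + 11 = Sep 19, 2008 to Sep 8, 2008 + 32 = Oct 10, 2008; done Sep 20, 2008 — within the window.
(2) due by Sep 20, 2008 + 66 days = Nov 25, 2008; completed Nov 22, 2008, before the deadline.
(3) due by Nov 22, 2008 + 48 days = Jan 9, 2009; Jan 12, 2009 misses that deadline by 3 days.
The procedure was therefore not followed at step 3.

Step 3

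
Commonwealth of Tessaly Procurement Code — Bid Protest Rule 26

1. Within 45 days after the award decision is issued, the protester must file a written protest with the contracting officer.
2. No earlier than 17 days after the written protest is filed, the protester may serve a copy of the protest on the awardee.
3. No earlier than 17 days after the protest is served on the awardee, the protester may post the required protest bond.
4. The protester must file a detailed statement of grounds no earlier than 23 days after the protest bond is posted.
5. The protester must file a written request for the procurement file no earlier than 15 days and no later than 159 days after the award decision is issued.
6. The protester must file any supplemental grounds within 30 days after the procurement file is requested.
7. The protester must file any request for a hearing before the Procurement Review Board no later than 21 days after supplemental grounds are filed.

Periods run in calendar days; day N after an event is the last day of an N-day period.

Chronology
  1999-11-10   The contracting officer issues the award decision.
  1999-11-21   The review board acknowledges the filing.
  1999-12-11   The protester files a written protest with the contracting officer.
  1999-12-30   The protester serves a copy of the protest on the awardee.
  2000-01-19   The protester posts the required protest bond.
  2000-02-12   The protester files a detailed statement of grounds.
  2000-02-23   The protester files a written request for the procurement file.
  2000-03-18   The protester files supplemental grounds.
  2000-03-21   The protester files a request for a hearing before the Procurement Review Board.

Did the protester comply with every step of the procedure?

(1) due by 1999-11-10 + 45 days = 1999-12-25; completed 1999-12-11, before the deadline.
(2) permitted from 1999-12-11 + 17 days = 1999-12-28 onward; done 1999-12-30 — permitted.
(3) permitted from 1999-12-30 + 17 days = 2000-01-16 onward; done 2000-01-19 — permitted.
(4) permitted from 2000-01-19 + 23 days = 2000-02-11 onward; done 2000-02-12 — permitted.
(5) the permitted window runs from 1999-11-10 + 15 = 1999-11-25 to 1999-11-10 + 159 = 2000-04-17; 2000-02-23 falls inside that range.
(6) due by 2000-02-23 + 30 days = 2000-03-24; done 2000-03-18 — timely.
(7) due by 2000-03-18 + 21 days = 2000-04-08; 2000-03-21 is within that limit.

Yes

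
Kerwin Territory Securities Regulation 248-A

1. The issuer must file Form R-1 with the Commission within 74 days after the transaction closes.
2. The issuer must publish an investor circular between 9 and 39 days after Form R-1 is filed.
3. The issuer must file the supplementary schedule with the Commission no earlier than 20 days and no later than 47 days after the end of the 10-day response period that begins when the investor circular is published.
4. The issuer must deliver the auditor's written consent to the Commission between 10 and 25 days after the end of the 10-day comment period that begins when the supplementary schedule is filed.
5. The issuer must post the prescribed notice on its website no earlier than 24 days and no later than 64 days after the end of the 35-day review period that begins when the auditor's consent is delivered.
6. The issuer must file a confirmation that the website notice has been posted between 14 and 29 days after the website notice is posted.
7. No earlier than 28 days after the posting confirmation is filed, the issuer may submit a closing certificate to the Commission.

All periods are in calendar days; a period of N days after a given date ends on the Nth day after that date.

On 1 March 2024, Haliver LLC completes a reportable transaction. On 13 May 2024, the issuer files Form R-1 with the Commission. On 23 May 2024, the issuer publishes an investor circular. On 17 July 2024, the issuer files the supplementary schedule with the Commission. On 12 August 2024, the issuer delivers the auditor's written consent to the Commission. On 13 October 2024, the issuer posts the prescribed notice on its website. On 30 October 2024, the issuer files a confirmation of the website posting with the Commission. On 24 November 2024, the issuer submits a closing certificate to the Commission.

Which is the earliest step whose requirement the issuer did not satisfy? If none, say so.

Step 1: 74 days after 1 March 2024 (when the transaction closes) is 14 May 2024; completed 13 May 2024, before the deadline.
Step 2: the window is 9–39 days after 13 May 2024 (when Form R-1 is filed), so 22 May 2024 through 21 June 2024; done 23 May 2024, which is between those dates.
Step 3: the window is 20–47 days after 2 June 2024 (end of the 10-day response period, which began when the investor circular is published on 23 May 2024), so 22 June 2024 through 19 July 2024; done 17 July 2024 — within the window.
Step 4: the window is 10–25 days after 27 July 2024 (end of the 10-day comment period, which began when the supplementary schedule is filed on 17 July 2024), so 6 August 2024 through 21 August 2024; done 12 August 2024, which is between those dates.
Step 5: the window is 24–64 days after 16 September 2024 (end of the 35-day review period, which began when the auditor's consent is delivered on 12 August 2024), so 10 October 2024 through 19 November 2024; done 13 October 2024, which is between those dates.
Step 6: the window is 14–29 days after 13 October 2024 (when the website notice is posted), so 27 October 2024 through 11 November 2024; done 30 October 2024 — within the window.
Step 7: the earliest permitted date is 28 days after 30 October 2024 (when the posting confirmation is filed), i.e. 27 November 2024; 24 November 2024 is 3 days before the earliest permitted date.

Step 7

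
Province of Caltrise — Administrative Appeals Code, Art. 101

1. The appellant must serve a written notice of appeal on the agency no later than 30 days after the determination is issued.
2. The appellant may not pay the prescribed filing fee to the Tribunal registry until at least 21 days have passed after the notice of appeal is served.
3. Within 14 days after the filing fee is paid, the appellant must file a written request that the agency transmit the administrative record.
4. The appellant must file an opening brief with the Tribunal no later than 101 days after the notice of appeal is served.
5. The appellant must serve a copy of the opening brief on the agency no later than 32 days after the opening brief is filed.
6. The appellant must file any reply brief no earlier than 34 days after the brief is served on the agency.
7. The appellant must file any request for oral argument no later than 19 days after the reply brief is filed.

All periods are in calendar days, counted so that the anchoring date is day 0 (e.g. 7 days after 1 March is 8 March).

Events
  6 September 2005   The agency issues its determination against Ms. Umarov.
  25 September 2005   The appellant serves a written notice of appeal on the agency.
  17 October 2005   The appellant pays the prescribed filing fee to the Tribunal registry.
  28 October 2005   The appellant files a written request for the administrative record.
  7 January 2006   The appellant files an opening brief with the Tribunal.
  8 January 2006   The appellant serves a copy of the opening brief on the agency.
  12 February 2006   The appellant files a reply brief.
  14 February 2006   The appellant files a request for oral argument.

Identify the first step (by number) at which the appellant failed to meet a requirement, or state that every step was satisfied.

Step 4

(1) due by 6 September 2005 + 30 days = 6 October 2005; 25 September 2005 is within that limit.
(2) permitted from 25 September 2005 + 21 days = 16 October 2005 onward; 17 October 2005 is on or after that date.
(3) due by 17 October 2005 + 14 days = 31 October 2005; 28 October 2005 is within that limit.
(4) due by 25 September 2005 + 101 days = 4 January 2006; 7 January 2006 misses that deadline by 3 days.
That is the first point of non-compliance.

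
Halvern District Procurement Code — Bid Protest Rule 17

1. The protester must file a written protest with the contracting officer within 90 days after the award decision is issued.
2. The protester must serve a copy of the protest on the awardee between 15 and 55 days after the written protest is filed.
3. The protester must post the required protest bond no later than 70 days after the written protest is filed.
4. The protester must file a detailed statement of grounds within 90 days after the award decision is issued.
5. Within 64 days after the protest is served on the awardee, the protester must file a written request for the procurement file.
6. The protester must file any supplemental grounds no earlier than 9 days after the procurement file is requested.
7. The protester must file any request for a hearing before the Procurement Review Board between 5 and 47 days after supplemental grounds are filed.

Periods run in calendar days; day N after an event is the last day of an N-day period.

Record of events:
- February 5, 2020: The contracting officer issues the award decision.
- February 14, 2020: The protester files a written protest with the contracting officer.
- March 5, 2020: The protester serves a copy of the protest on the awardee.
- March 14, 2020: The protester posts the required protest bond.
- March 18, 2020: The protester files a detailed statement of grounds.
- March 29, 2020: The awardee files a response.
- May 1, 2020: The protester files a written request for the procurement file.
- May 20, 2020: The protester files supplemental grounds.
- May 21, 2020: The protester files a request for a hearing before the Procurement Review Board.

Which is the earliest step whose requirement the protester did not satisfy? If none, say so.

(1) due by February 5, 2020 + 90 days = May 5, 2020; completed February 14, 2020, before the deadline.
(2) the permitted window runs from February 14, 2020 + 15 = February 29, 2020 to February 14, 2020 + 55 = April 9, 2020; March 5, 2020 falls inside that range.
(3) due by February 14, 2020 + 70 days = April 24, 2020; done March 14, 2020 — timely.
(4) due by February 5, 2020 + 90 days = May 5, 2020; completed March 18, 2020, before the deadline.
(5) due by March 5, 2020 + 64 days = May 8, 2020; done May 1, 2020 — timely.
(6) permitted from May 1, 2020 + 9 days = May 10, 2020 onward; May 20, 2020 is on or after that date.
(7) the permitted window runs from May 20, 2020 + 5 = May 25, 2020 to May 20, 2020 + 47 = July 6, 2020; done May 21, 2020 — 4 days before the window opened.
Later steps need not be reached.

Step 7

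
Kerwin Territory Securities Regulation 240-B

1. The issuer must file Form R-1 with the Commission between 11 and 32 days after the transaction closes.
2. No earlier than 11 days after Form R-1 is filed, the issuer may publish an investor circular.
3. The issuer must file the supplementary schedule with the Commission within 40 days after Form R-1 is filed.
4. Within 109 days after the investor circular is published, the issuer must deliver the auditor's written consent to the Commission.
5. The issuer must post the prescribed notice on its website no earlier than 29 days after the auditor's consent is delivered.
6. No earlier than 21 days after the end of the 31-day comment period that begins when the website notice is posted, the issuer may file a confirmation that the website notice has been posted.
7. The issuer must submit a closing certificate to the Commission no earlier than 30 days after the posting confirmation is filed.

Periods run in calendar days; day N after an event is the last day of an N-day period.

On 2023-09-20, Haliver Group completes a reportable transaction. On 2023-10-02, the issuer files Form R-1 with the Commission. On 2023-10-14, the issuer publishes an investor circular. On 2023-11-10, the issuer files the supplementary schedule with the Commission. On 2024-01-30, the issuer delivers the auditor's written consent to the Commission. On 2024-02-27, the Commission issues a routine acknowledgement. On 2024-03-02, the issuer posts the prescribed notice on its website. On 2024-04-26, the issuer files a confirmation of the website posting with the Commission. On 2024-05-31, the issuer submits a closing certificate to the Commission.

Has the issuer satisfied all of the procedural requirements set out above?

(1) the permitted window runs from 2023-09-20 + 11 = 2023-10-01 to 2023-09-20 + 32 = 2023-10-22; done 2023-10-02 — within the window.
(2) permitted from 2023-10-02 + 11 days = 2023-10-13 onward; done 2023-10-14, after the minimum wait.
(3) due by 2023-10-02 + 40 days = 2023-11-11; done 2023-11-10 — timely.
(4) due by 2023-10-14 + 109 days = 2024-01-31; done 2024-01-30 — timely.
(5) permitted from 2024-01-30 + 29 days = 2024-02-28 onward; done 2024-03-02, after the minimum wait.
(6) permitted from 2024-04-02 + 21 days = 2024-04-23 onward; done 2024-04-26 — permitted.
(7) permitted from 2024-04-26 + 30 days = 2024-05-26 onward; 2024-05-31 is on or after that date.

Yes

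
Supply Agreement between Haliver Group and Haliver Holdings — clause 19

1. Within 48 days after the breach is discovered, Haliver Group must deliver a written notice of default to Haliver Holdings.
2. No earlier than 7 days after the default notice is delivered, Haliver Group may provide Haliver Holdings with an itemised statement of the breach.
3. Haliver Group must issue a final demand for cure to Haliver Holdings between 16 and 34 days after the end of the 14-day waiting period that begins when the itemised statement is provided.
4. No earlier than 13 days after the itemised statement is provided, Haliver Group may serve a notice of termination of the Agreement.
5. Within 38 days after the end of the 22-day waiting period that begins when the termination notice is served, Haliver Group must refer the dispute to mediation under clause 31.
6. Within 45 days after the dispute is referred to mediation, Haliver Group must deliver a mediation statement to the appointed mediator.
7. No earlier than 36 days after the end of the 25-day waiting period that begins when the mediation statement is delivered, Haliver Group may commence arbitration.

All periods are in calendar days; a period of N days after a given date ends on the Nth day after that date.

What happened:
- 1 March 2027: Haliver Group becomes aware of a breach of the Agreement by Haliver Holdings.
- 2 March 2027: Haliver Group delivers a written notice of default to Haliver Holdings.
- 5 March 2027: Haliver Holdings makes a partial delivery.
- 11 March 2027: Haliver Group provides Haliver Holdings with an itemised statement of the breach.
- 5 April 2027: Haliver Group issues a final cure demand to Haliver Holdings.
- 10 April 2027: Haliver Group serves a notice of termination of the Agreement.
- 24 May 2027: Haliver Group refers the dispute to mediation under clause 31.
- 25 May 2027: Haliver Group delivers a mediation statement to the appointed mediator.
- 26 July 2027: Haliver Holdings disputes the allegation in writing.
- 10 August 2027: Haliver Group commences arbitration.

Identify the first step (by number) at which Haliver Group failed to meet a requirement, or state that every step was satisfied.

(1) due by 1 March 2027 + 48 days = 18 April 2027; 2 March 2027 is within that limit.
(2) permitted from 2 March 2027 + 7 days = 9 March 2027 onward; 11 March 2027 is on or after that date.
(3) the permitted window runs from 25 March 2027 + 16 = 10 April 2027 to 25 March 2027 + 34 = 28 April 2027; 5 April 2027 is 5 days too early.

Step 3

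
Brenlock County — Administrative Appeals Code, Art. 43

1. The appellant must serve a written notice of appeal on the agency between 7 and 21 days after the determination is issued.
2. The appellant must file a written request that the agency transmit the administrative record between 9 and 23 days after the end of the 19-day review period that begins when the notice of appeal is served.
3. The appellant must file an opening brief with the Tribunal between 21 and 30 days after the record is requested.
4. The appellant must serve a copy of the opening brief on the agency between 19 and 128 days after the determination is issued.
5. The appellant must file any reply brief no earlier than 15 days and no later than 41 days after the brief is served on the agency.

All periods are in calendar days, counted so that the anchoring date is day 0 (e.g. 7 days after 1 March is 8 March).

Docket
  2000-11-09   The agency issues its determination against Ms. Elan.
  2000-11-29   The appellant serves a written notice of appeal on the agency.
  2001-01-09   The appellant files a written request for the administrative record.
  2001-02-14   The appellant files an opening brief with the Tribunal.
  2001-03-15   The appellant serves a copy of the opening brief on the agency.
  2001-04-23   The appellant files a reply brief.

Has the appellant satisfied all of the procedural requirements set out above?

(1) the permitted window runs from 2000-11-09 + 7 = 2000-11-16 to 2000-11-09 + 21 = 2000-11-30; done 2000-11-29 — within the window.
(2) the permitted window runs from 2000-12-18 + 9 = 2000-12-27 to 2000-12-18 + 23 = 2001-01-10; done 2001-01-09, which is between those dates.
(3) the permitted window runs from 2001-01-09 + 21 = 2001-01-30 to 2001-01-09 + 30 = 2001-02-08; done 2001-02-14 — 6 days after the window closed.
The procedure was therefore not followed at step 3.

No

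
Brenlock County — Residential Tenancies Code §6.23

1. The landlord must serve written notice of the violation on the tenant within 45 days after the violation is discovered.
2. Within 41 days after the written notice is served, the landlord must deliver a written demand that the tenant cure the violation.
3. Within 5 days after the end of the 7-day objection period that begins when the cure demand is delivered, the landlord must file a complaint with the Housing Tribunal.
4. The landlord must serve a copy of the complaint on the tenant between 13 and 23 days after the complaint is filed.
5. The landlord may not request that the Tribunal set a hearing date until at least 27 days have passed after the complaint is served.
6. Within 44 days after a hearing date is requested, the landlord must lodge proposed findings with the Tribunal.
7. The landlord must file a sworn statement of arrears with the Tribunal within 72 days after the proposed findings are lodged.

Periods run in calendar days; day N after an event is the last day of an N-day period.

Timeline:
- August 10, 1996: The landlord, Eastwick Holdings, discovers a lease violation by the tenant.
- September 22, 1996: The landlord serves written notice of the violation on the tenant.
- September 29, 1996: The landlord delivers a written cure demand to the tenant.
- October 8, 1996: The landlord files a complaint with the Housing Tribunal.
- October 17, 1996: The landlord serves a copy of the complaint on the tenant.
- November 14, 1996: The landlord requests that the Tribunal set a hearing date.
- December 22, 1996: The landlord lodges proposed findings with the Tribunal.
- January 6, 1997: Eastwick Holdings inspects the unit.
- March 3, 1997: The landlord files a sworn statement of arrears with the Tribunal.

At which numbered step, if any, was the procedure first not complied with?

(1) due by August 10, 1996 + 45 days = September 24, 1996; completed September 22, 1996, before the deadline.
(2) due by September 22, 1996 + 41 days = November 2, 1996; done September 29, 1996 — timely.
(3) due by October 6, 1996 + 5 days = October 11, 1996; October 8, 1996 is within that limit.
(4) the permitted window runs from October 8, 1996 + 13 = October 21, 1996 to October 8, 1996 + 23 = October 31, 1996; October 17, 1996 is 4 days too early.
The procedure was therefore not followed at step 4.

Step 4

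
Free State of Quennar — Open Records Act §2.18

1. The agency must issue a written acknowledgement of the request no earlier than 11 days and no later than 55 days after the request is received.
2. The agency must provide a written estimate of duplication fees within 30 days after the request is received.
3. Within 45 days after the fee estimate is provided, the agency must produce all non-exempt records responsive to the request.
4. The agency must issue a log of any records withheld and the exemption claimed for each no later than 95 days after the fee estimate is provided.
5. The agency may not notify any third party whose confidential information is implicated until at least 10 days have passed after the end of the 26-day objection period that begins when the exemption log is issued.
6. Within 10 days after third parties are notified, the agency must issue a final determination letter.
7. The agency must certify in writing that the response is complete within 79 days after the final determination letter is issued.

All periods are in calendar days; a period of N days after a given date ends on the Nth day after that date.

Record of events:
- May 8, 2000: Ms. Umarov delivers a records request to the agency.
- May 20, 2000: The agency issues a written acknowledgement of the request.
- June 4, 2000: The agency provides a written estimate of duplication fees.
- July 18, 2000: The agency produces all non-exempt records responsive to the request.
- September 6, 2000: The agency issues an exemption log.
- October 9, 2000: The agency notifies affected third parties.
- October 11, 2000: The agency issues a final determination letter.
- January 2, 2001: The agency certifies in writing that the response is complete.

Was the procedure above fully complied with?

Step 1 — 11 and 55 days from May 8, 2000 (when the request is received) are May 19, 2000 and July 2, 2000 respectively; done May 20, 2000 — within the window.
Step 2 — counting 30 days from May 8, 2000 (when the request is received) gives a deadline of June 7, 2000; done June 4, 2000 — timely.
Step 3 — counting 45 days from June 4, 2000 (when the fee estimate is provided) gives a deadline of July 19, 2000; July 18, 2000 is within that limit.
Step 4 — counting 95 days from June 4, 2000 (when the fee estimate is provided) gives a deadline of September 7, 2000; completed September 6, 2000, before the deadline.
Step 5 — must wait 10 days from October 2, 2000 (end of the 26-day objection period, which began when the exemption log is issued on September 6, 2000), so not before October 12, 2000; acted on October 9, 2000, 3 days prematurely.
The analysis stops there.

No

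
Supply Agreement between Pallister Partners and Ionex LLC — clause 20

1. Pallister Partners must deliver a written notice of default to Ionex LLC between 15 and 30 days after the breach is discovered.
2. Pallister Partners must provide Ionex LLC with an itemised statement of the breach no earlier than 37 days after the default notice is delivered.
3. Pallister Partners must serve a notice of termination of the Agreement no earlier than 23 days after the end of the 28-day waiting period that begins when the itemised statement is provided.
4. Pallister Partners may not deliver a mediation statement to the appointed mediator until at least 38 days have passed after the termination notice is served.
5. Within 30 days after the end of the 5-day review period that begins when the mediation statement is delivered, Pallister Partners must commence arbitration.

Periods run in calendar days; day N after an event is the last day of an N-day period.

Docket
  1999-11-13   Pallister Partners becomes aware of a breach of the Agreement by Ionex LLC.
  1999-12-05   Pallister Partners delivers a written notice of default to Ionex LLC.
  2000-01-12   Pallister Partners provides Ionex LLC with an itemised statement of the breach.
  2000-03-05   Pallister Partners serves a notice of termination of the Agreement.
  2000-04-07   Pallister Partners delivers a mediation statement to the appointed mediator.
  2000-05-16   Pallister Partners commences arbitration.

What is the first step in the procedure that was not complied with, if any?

Step 4

Step 1: the window is 15–30 days after 1999-11-13 (when the breach is discovered), so 1999-11-28 through 1999-12-13; done 1999-12-05, which is between those dates.
Step 2: the earliest permitted date is 37 days after 1999-12-05 (when the default notice is delivered), i.e. 2000-01-11; done 2000-01-12 — permitted.
Step 3: the earliest permitted date is 23 days after 2000-02-09 (end of the 28-day waiting period, which began when the itemised statement is provided on 2000-01-12), i.e. 2000-03-03; done 2000-03-05, after the minimum wait.
Step 4: the earliest permitted date is 38 days after 2000-03-05 (when the termination notice is served), i.e. 2000-04-12; 2000-04-07 is 5 days before the earliest permitted date.
The procedure was therefore not followed at step 4.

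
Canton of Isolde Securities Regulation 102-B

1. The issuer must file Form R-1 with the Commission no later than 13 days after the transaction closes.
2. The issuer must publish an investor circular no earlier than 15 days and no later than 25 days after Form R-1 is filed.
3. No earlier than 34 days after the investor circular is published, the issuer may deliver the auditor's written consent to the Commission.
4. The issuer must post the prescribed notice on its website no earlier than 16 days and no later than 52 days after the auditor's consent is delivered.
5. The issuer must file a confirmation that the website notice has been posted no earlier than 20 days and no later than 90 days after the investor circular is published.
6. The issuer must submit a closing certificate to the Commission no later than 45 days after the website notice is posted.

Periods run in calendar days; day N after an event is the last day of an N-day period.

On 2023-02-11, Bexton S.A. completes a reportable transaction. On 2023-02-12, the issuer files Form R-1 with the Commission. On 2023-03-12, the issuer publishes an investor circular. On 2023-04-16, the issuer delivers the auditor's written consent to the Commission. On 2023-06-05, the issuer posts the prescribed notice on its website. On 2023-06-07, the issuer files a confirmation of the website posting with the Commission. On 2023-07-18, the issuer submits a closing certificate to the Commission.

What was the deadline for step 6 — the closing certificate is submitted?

Step 6 runs from 2023-06-05, when the website notice is posted. 45 days after 2023-06-05 is 2023-07-20.

2023-07-20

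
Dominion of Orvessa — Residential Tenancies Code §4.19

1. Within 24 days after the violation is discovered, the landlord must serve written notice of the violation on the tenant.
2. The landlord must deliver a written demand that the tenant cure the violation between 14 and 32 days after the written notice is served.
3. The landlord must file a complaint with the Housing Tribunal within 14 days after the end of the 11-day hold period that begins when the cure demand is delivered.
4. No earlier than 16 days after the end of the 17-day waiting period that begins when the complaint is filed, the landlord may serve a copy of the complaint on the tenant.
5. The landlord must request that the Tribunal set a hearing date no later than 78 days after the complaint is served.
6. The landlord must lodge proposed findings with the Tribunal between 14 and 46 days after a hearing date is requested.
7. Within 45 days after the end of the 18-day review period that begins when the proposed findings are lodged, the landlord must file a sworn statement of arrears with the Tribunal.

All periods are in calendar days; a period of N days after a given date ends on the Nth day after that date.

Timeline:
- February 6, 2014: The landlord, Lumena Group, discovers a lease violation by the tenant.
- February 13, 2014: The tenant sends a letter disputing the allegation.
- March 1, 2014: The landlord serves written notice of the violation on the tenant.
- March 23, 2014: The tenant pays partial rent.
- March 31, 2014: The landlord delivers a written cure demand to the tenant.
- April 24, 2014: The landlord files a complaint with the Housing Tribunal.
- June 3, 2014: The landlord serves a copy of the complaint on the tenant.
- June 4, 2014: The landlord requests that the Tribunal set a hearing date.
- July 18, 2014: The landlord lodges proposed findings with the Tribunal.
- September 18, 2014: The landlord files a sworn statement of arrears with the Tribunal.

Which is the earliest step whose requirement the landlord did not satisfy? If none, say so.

None — every step was satisfied

Step 1: 24 days after February 6, 2014 (when the violation is discovered) is March 2, 2014; done March 1, 2014 — timely.
Step 2: the window is 14–32 days after March 1, 2014 (when the written notice is served), so March 15, 2014 through April 2, 2014; March 31, 2014 falls inside that range.
Step 3: 14 days after April 11, 2014 (end of the 11-day hold period, which began when the cure demand is delivered on March 31, 2014) is April 25, 2014; April 24, 2014 is within that limit.
Step 4: the earliest permitted date is 16 days after May 11, 2014 (end of the 17-day waiting period, which began when the complaint is filed on April 24, 2014), i.e. May 27, 2014; done June 3, 2014, after the minimum wait.
Step 5: 78 days after June 3, 2014 (when the complaint is served) is August 20, 2014; done June 4, 2014 — timely.
Step 6: the window is 14–46 days after June 4, 2014 (when a hearing date is requested), so June 18, 2014 through July 20, 2014; done July 18, 2014 — within the window.
Step 7: 45 days after August 5, 2014 (end of the 18-day review period, which began when the proposed findings are lodged on July 18, 2014) is September 19, 2014; September 18, 2014 is within that limit.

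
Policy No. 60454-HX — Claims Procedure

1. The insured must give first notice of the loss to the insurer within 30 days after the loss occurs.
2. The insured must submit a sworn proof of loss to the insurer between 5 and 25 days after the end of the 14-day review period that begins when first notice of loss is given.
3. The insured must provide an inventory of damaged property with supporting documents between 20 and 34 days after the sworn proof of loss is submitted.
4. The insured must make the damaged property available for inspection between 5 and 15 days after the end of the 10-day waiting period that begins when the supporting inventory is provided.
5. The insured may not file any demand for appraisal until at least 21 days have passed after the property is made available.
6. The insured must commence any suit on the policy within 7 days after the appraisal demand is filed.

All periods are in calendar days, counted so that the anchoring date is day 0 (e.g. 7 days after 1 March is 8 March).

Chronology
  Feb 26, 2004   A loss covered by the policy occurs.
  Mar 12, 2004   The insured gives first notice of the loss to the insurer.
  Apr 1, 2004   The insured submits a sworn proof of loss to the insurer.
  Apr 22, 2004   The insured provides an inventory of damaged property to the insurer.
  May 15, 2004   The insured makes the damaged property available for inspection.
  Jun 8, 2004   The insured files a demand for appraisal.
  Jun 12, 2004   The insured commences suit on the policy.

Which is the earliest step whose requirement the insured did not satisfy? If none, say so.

None — every step was satisfied

Step 1: 30 days after Feb 26, 2004 (when the loss occurs) is Mar 27, 2004; done Mar 12, 2004 — timely.
Step 2: the window is 5–25 days after Mar 26, 2004 (end of the 14-day review period, which began when first notice of loss is given on Mar 12, 2004), so Mar 31, 2004 through Apr 20, 2004; Apr 1, 2004 falls inside that range.
Step 3: the window is 20–34 days after Apr 1, 2004 (when the sworn proof of loss is submitted), so Apr 21, 2004 through May 5, 2004; Apr 22, 2004 falls inside that range.
Step 4: the window is 5–15 days after May 2, 2004 (end of the 10-day waiting period, which began when the supporting inventory is provided on Apr 22, 2004), so May 7, 2004 through May 17, 2004; done May 15, 2004 — within the window.
Step 5: the earliest permitted date is 21 days after May 15, 2004 (when the property is made available), i.e. Jun 5, 2004; done Jun 8, 2004 — permitted.
Step 6: 7 days after Jun 8, 2004 (when the appraisal demand is filed) is Jun 15, 2004; done Jun 12, 2004 — timely.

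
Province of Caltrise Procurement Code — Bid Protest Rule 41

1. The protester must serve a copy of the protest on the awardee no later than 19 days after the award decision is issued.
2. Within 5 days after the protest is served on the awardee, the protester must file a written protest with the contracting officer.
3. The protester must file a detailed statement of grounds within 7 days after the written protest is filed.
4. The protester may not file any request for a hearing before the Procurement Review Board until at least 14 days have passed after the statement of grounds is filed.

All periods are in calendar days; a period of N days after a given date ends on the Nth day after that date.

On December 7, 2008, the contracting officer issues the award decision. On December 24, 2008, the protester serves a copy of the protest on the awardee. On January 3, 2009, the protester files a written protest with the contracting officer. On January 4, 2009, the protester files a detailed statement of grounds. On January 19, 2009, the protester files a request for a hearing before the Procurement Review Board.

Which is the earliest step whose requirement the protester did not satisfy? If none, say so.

Step 2

Step 1 — counting 19 days from December 7, 2008 (when the award decision is issued) gives a deadline of December 26, 2008; completed December 24, 2008, before the deadline.
Step 2 — counting 5 days from December 24, 2008 (when the protest is served on the awardee) gives a deadline of December 29, 2008; not done until January 3, 2009, 5 days after the deadline.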